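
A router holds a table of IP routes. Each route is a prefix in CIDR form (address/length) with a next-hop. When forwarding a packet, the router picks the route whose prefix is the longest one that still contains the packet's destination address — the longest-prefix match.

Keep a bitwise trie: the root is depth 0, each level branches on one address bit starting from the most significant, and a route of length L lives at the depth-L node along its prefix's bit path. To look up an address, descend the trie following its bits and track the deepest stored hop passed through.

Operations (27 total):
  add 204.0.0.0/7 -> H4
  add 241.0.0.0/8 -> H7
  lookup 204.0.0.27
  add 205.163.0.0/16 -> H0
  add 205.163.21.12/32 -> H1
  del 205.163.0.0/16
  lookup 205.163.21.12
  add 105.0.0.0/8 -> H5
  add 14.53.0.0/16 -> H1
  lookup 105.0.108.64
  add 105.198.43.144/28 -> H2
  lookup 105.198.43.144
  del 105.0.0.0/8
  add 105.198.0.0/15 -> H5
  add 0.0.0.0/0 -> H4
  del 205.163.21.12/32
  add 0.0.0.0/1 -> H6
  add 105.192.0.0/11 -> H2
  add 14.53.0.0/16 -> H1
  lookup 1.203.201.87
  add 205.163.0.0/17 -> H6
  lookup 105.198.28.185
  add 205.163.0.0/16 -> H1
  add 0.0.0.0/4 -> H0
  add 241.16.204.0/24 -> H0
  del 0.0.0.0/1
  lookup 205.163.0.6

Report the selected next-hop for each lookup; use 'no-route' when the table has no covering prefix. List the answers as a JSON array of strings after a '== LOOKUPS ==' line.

Apply in order:
  add 204.0.0.0/7 -> H4 at depth 7
  add 241.0.0.0/8 -> H7 at depth 8
  ? 204.0.0.27  path d0:-→d1:-→d2:-→d3:-→d4:-→d5:-→d6:-→d7:H4  best=H4
  add 205.163.0.0/16 -> H0 at depth 16
  add 205.163.21.12/32 -> H1 at depth 32
  - 205.163.0.0/16 clear@16
  ? 205.163.21.12  path d0:-→d1:-→d2:-→d3:-→d4:-→d5:-→d6:-→d7:H4→d8:-→d9:-→d10:-→d11:-→d12:-→d13:-→d14:-→d15:-→d16:-→d17:-→d18:-→d19:-→d20:-→d21:-→d22:-→d23:-→d24:-→d25:-→d26:-→d27:-→d28:-→d29:-→d30:-→d31:-→d32:H1  best=H1
  add 105.0.0.0/8 -> H5 at depth 8
  add 14.53.0.0/16 -> H1 at depth 16
  ? 105.0.108.64  path d0:-→d1:-→d2:-→d3:-→d4:-→d5:-→d6:-→d7:-→d8:H5  best=H5
  add 105.198.43.144/28 -> H2 at depth 28
  ? 105.198.43.144  path d0:-→d1:-→d2:-→d3:-→d4:-→d5:-→d6:-→d7:-→d8:H5→d9:-→d10:-→d11:-→d12:-→d13:-→d14:-→d15:-→d16:-→d17:-→d18:-→d19:-→d20:-→d21:-→d22:-→d23:-→d24:-→d25:-→d26:-→d27:-→d28:H2  best=H2
  - 105.0.0.0/8 clear@8
  add 105.198.0.0/15 -> H5 at depth 15
  add 0.0.0.0/0 -> H4 at depth 0
  - 205.163.21.12/32 clear@32
  add 0.0.0.0/1 -> H6 at depth 1
  add 105.192.0.0/11 -> H2 at depth 11
  add 14.53.0.0/16 -> H1 at depth 16
  ? 1.203.201.87  path d0:H4→d1:H6→d2:-→d3:-→d4:-  best=H6
  add 205.163.0.0/17 -> H6 at depth 17
  ? 105.198.28.185  path d0:H4→d1:H6→d2:-→d3:-→d4:-→d5:-→d6:-→d7:-→d8:-→d9:-→d10:-→d11:H2→d12:-→d13:-→d14:-→d15:H5→d16:-→d17:-→d18:-  best=H5
  add 205.163.0.0/16 -> H1 at depth 16
  add 0.0.0.0/4 -> H0 at depth 4
  add 241.16.204.0/24 -> H0 at depth 24
  - 0.0.0.0/1 clear@1
  ? 205.163.0.6  path d0:H4→d1:-→d2:-→d3:-→d4:-→d5:-→d6:-→d7:H4→d8:-→d9:-→d10:-→d11:-→d12:-→d13:-→d14:-→d15:-→d16:H1→d17:H6→d18:-→d19:-  best=H6

== LOOKUPS ==
["H4","H1","H5","H2","H6","H5","H6"]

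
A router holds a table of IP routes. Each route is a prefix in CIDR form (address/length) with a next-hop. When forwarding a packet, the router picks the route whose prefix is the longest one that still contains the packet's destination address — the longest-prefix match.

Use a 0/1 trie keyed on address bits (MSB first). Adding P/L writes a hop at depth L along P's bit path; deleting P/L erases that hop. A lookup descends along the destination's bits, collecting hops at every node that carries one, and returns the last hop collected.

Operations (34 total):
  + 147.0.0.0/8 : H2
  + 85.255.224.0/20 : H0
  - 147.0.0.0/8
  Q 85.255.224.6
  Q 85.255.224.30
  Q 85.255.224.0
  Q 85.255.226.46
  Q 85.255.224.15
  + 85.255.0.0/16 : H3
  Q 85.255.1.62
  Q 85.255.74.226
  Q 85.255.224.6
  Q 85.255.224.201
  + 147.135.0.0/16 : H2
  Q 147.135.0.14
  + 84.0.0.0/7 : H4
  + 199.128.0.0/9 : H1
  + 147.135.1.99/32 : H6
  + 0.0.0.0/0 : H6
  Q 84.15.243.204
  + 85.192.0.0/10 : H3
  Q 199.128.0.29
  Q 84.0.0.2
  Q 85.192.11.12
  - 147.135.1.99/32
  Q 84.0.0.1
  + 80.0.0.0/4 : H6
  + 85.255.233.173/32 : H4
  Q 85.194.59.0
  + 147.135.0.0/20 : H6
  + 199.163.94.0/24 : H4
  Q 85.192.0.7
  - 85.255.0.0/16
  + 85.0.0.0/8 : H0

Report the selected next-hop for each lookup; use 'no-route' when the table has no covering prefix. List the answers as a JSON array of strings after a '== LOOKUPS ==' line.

Process each operation:
  + 147.0.0.0/8 (H2) depth=8
  + 85.255.224.0/20 (H0) depth=20
  - 147.0.0.0/8 clear@8
  Q 85.255.224.6: descend 01010101111111111110 ; hops seen [H0] ; pick H0
  Q 85.255.224.30: descend 01010101111111111110 ; hops seen [H0] ; pick H0
  Q 85.255.224.0: descend 01010101111111111110 ; hops seen [H0] ; pick H0
  Q 85.255.226.46: descend 01010101111111111110 ; hops seen [H0] ; pick H0
  Q 85.255.224.15: descend 01010101111111111110 ; hops seen [H0] ; pick H0
  + 85.255.0.0/16 (H3) depth=16
  Q 85.255.1.62: descend 0101010111111111 ; hops seen [H3] ; pick H3
  Q 85.255.74.226: descend 0101010111111111 ; hops seen [H3] ; pick H3
  Q 85.255.224.6: descend 01010101111111111110 ; hops seen [H3,H0] ; pick H0
  Q 85.255.224.201: descend 01010101111111111110 ; hops seen [H3,H0] ; pick H0
  + 147.135.0.0/16 (H2) depth=16
  Q 147.135.0.14: descend 1001001110000111 ; hops seen [H2] ; pick H2
  + 84.0.0.0/7 (H4) depth=7
  + 199.128.0.0/9 (H1) depth=9
  + 147.135.1.99/32 (H6) depth=32
  + 0.0.0.0/0 (H6) depth=0
  Q 84.15.243.204: descend 0101010 ; hops seen [H6,H4] ; pick H4
  + 85.192.0.0/10 (H3) depth=10
  Q 199.128.0.29: descend 110001111 ; hops seen [H6,H1] ; pick H1
  Q 84.0.0.2: descend 0101010 ; hops seen [H6,H4] ; pick H4
  Q 85.192.11.12: descend 0101010111 ; hops seen [H6,H4,H3] ; pick H3
  - 147.135.1.99/32 clear@32
  Q 84.0.0.1: descend 0101010 ; hops seen [H6,H4] ; pick H4
  + 80.0.0.0/4 (H6) depth=4
  + 85.255.233.173/32 (H4) depth=32
  Q 85.194.59.0: descend 0101010111 ; hops seen [H6,H6,H4,H3] ; pick H3
  + 147.135.0.0/20 (H6) depth=20
  + 199.163.94.0/24 (H4) depth=24
  Q 85.192.0.7: descend 0101010111 ; hops seen [H6,H6,H4,H3] ; pick H3
  - 85.255.0.0/16 clear@16
  + 85.0.0.0/8 (H0) depth=8

== LOOKUPS ==
["H0","H0","H0","H0","H0","H3","H3","H0","H0","H2","H4","H1","H4","H3","H4","H3","H3"]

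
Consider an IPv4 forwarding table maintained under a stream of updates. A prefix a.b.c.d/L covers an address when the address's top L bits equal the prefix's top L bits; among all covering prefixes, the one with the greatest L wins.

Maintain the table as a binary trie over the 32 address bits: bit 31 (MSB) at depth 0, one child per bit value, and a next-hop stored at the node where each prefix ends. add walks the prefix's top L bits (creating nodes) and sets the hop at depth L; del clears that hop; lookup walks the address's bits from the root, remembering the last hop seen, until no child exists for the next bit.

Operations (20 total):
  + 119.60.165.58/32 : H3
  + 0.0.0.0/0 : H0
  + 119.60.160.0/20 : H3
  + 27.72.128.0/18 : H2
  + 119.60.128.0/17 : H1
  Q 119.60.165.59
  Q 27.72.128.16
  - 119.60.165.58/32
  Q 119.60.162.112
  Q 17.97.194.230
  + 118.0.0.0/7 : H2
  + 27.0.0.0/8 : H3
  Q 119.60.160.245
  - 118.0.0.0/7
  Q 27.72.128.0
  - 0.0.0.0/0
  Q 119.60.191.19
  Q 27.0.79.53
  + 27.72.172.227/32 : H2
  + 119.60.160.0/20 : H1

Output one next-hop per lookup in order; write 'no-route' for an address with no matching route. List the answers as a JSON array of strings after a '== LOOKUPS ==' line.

Trace:
  + 119.60.165.58/32 (H3) depth=32
  + 0.0.0.0/0 (H0) depth=0
  + 119.60.160.0/20 (H3) depth=20
  + 27.72.128.0/18 (H2) depth=18
  + 119.60.128.0/17 (H1) depth=17
  ? 119.60.165.59  path d0:H0→d1:-→d2:-→d3:-→d4:-→d5:-→d6:-→d7:-→d8:-→d9:-→d10:-→d11:-→d12:-→d13:-→d14:-→d15:-→d16:-→d17:H1→d18:-→d19:-→d20:H3→d21:-→d22:-→d23:-→d24:-→d25:-→d26:-→d27:-→d28:-→d29:-→d30:-→d31:-  best=H3
  ? 27.72.128.16  path d0:H0→d1:-→d2:-→d3:-→d4:-→d5:-→d6:-→d7:-→d8:-→d9:-→d10:-→d11:-→d12:-→d13:-→d14:-→d15:-→d16:-→d17:-→d18:H2  best=H2
  del 119.60.165.58/32 (clear depth 32)
  ? 119.60.162.112  path d0:H0→d1:-→d2:-→d3:-→d4:-→d5:-→d6:-→d7:-→d8:-→d9:-→d10:-→d11:-→d12:-→d13:-→d14:-→d15:-→d16:-→d17:H1→d18:-→d19:-→d20:H3→d21:-  best=H3
  ? 17.97.194.230  path d0:H0→d1:-→d2:-→d3:-→d4:-  best=H0
  + 118.0.0.0/7 (H2) depth=7
  + 27.0.0.0/8 (H3) depth=8
  ? 119.60.160.245  path d0:H0→d1:-→d2:-→d3:-→d4:-→d5:-→d6:-→d7:H2→d8:-→d9:-→d10:-→d11:-→d12:-→d13:-→d14:-→d15:-→d16:-→d17:H1→d18:-→d19:-→d20:H3→d21:-  best=H3
  del 118.0.0.0/7 (clear depth 7)
  ? 27.72.128.0  path d0:H0→d1:-→d2:-→d3:-→d4:-→d5:-→d6:-→d7:-→d8:H3→d9:-→d10:-→d11:-→d12:-→d13:-→d14:-→d15:-→d16:-→d17:-→d18:H2  best=H2
  del 0.0.0.0/0 (clear depth 0)
  ? 119.60.191.19  path d0:-→d1:-→d2:-→d3:-→d4:-→d5:-→d6:-→d7:-→d8:-→d9:-→d10:-→d11:-→d12:-→d13:-→d14:-→d15:-→d16:-→d17:H1→d18:-→d19:-  best=H1
  ? 27.0.79.53  path d0:-→d1:-→d2:-→d3:-→d4:-→d5:-→d6:-→d7:-→d8:H3→d9:-  best=H3
  + 27.72.172.227/32 (H2) depth=32
  + 119.60.160.0/20 (H1) depth=20

== LOOKUPS ==
["H3","H2","H3","H0","H3","H2","H1","H3"]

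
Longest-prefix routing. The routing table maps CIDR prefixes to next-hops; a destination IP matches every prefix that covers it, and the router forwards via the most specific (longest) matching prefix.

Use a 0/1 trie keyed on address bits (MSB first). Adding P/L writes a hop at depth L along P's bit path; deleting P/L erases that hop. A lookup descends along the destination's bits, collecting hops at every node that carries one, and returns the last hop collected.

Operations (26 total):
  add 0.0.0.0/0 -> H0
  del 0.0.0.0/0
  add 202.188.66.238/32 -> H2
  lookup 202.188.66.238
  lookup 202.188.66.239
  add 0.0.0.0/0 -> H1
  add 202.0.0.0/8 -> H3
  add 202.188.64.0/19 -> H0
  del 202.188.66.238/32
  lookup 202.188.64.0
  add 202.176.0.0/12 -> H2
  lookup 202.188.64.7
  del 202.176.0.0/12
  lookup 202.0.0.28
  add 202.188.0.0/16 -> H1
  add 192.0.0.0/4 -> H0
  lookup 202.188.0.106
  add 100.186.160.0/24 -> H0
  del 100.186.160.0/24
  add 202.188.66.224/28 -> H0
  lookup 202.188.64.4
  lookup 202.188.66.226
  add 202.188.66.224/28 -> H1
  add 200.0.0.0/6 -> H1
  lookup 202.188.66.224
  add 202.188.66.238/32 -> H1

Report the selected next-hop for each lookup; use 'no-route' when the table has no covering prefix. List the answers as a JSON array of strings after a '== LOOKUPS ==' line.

Process each operation:
  add 0.0.0.0/0 -> H0 at depth 0
  del 0.0.0.0/0 (clear depth 0)
  add 202.188.66.238/32 -> H2 at depth 32
  lookup 202.188.66.238: bits 11001010101111000100001011101110 walk d0:-→d1:-→d2:-→d3:-→d4:-→d5:-→d6:-→d7:-→d8:-→d9:-→d10:-→d11:-→d12:-→d13:-→d14:-→d15:-→d16:-→d17:-→d18:-→d19:-→d20:-→d21:-→d22:-→d23:-→d24:-→d25:-→d26:-→d27:-→d28:-→d29:-→d30:-→d31:-→d32:H2 -> H2
  lookup 202.188.66.239: bits 1100101010111100010000101110111 walk d0:-→d1:-→d2:-→d3:-→d4:-→d5:-→d6:-→d7:-→d8:-→d9:-→d10:-→d11:-→d12:-→d13:-→d14:-→d15:-→d16:-→d17:-→d18:-→d19:-→d20:-→d21:-→d22:-→d23:-→d24:-→d25:-→d26:-→d27:-→d28:-→d29:-→d30:-→d31:- -> no-route
  add 0.0.0.0/0 -> H1 at depth 0
  add 202.0.0.0/8 -> H3 at depth 8
  add 202.188.64.0/19 -> H0 at depth 19
  del 202.188.66.238/32 (clear depth 32)
  lookup 202.188.64.0: bits 1100101010111100010000 walk d0:H1→d1:-→d2:-→d3:-→d4:-→d5:-→d6:-→d7:-→d8:H3→d9:-→d10:-→d11:-→d12:-→d13:-→d14:-→d15:-→d16:-→d17:-→d18:-→d19:H0→d20:-→d21:-→d22:- -> H0
  add 202.176.0.0/12 -> H2 at depth 12
  lookup 202.188.64.7: bits 1100101010111100010000 walk d0:H1→d1:-→d2:-→d3:-→d4:-→d5:-→d6:-→d7:-→d8:H3→d9:-→d10:-→d11:-→d12:H2→d13:-→d14:-→d15:-→d16:-→d17:-→d18:-→d19:H0→d20:-→d21:-→d22:- -> H0
  del 202.176.0.0/12 (clear depth 12)
  lookup 202.0.0.28: bits 11001010 walk d0:H1→d1:-→d2:-→d3:-→d4:-→d5:-→d6:-→d7:-→d8:H3 -> H3
  add 202.188.0.0/16 -> H1 at depth 16
  add 192.0.0.0/4 -> H0 at depth 4
  lookup 202.188.0.106: bits 11001010101111000 walk d0:H1→d1:-→d2:-→d3:-→d4:H0→d5:-→d6:-→d7:-→d8:H3→d9:-→d10:-→d11:-→d12:-→d13:-→d14:-→d15:-→d16:H1→d17:- -> H1
  add 100.186.160.0/24 -> H0 at depth 24
  del 100.186.160.0/24 (clear depth 24)
  add 202.188.66.224/28 -> H0 at depth 28
  lookup 202.188.64.4: bits 1100101010111100010000 walk d0:H1→d1:-→d2:-→d3:-→d4:H0→d5:-→d6:-→d7:-→d8:H3→d9:-→d10:-→d11:-→d12:-→d13:-→d14:-→d15:-→d16:H1→d17:-→d18:-→d19:H0→d20:-→d21:-→d22:- -> H0
  lookup 202.188.66.226: bits 1100101010111100010000101110 walk d0:H1→d1:-→d2:-→d3:-→d4:H0→d5:-→d6:-→d7:-→d8:H3→d9:-→d10:-→d11:-→d12:-→d13:-→d14:-→d15:-→d16:H1→d17:-→d18:-→d19:H0→d20:-→d21:-→d22:-→d23:-→d24:-→d25:-→d26:-→d27:-→d28:H0 -> H0
  add 202.188.66.224/28 -> H1 at depth 28
  add 200.0.0.0/6 -> H1 at depth 6
  lookup 202.188.66.224: bits 1100101010111100010000101110 walk d0:H1→d1:-→d2:-→d3:-→d4:H0→d5:-→d6:H1→d7:-→d8:H3→d9:-→d10:-→d11:-→d12:-→d13:-→d14:-→d15:-→d16:H1→d17:-→d18:-→d19:H0→d20:-→d21:-→d22:-→d23:-→d24:-→d25:-→d26:-→d27:-→d28:H1 -> H1
  add 202.188.66.238/32 -> H1 at depth 32

== LOOKUPS ==
["H2","no-route","H0","H0","H3","H1","H0","H0","H1"]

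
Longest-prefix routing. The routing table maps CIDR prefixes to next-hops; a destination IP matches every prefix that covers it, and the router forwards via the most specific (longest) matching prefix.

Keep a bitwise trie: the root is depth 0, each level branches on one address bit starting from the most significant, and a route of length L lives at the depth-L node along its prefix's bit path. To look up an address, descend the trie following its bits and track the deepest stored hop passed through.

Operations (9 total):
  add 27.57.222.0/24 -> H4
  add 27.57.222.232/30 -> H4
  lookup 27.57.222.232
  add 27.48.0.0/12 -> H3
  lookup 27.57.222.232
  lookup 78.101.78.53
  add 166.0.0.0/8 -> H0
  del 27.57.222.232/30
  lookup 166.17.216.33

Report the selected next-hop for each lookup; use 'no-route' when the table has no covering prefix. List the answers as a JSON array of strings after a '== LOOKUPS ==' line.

Apply in order:
  + 27.57.222.0/24 (H4) depth=24
  + 27.57.222.232/30 (H4) depth=30
  ? 27.57.222.232  path d0:-→d1:-→d2:-→d3:-→d4:-→d5:-→d6:-→d7:-→d8:-→d9:-→d10:-→d11:-→d12:-→d13:-→d14:-→d15:-→d16:-→d17:-→d18:-→d19:-→d20:-→d21:-→d22:-→d23:-→d24:H4→d25:-→d26:-→d27:-→d28:-→d29:-→d30:H4  best=H4
  + 27.48.0.0/12 (H3) depth=12
  ? 27.57.222.232  path d0:-→d1:-→d2:-→d3:-→d4:-→d5:-→d6:-→d7:-→d8:-→d9:-→d10:-→d11:-→d12:H3→d13:-→d14:-→d15:-→d16:-→d17:-→d18:-→d19:-→d20:-→d21:-→d22:-→d23:-→d24:H4→d25:-→d26:-→d27:-→d28:-→d29:-→d30:H4  best=H4
  ? 78.101.78.53  path d0:-→d1:-  best=no-route
  + 166.0.0.0/8 (H0) depth=8
  - 27.57.222.232/30 clear@30
  ? 166.17.216.33  path d0:-→d1:-→d2:-→d3:-→d4:-→d5:-→d6:-→d7:-→d8:H0  best=H0

== LOOKUPS ==
["H4","H4","no-route","H0"]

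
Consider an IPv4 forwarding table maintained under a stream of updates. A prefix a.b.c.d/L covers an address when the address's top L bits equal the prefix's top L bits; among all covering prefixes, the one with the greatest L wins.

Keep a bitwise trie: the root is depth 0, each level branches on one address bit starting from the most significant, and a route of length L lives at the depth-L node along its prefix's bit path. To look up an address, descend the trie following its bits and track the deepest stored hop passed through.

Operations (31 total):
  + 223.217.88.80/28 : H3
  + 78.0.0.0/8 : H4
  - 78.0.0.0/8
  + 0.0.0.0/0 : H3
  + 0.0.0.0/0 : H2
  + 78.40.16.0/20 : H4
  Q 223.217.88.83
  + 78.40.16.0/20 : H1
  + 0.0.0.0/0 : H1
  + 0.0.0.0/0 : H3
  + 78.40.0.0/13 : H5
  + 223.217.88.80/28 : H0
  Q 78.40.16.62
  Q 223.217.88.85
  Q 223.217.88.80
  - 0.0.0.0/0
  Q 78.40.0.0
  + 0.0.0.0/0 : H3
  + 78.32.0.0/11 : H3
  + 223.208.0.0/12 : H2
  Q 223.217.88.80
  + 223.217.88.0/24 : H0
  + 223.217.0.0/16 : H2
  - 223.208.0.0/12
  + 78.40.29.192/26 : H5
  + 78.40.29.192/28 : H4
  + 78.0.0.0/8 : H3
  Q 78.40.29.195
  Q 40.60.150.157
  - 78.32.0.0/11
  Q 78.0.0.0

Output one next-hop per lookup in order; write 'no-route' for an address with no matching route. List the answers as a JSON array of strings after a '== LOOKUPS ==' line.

Process each operation:
  + 223.217.88.80/28 (H3) depth=28
  + 78.0.0.0/8 (H4) depth=8
  del 78.0.0.0/8 (clear depth 8)
  + 0.0.0.0/0 (H3) depth=0
  + 0.0.0.0/0 (H2) depth=0
  + 78.40.16.0/20 (H4) depth=20
  Q 223.217.88.83: descend 1101111111011001010110000101 ; hops seen [H2,H3] ; pick H3
  + 78.40.16.0/20 (H1) depth=20
  + 0.0.0.0/0 (H1) depth=0
  + 0.0.0.0/0 (H3) depth=0
  + 78.40.0.0/13 (H5) depth=13
  + 223.217.88.80/28 (H0) depth=28
  Q 78.40.16.62: descend 01001110001010000001 ; hops seen [H3,H5,H1] ; pick H1
  Q 223.217.88.85: descend 1101111111011001010110000101 ; hops seen [H3,H0] ; pick H0
  Q 223.217.88.80: descend 1101111111011001010110000101 ; hops seen [H3,H0] ; pick H0
  del 0.0.0.0/0 (clear depth 0)
  Q 78.40.0.0: descend 0100111000101000000 ; hops seen [H5] ; pick H5
  + 0.0.0.0/0 (H3) depth=0
  + 78.32.0.0/11 (H3) depth=11
  + 223.208.0.0/12 (H2) depth=12
  Q 223.217.88.80: descend 1101111111011001010110000101 ; hops seen [H3,H2,H0] ; pick H0
  + 223.217.88.0/24 (H0) depth=24
  + 223.217.0.0/16 (H2) depth=16
  del 223.208.0.0/12 (clear depth 12)
  + 78.40.29.192/26 (H5) depth=26
  + 78.40.29.192/28 (H4) depth=28
  + 78.0.0.0/8 (H3) depth=8
  Q 78.40.29.195: descend 0100111000101000000111011100 ; hops seen [H3,H3,H3,H5,H1,H5,H4] ; pick H4
  Q 40.60.150.157: descend 0 ; hops seen [H3] ; pick H3
  del 78.32.0.0/11 (clear depth 11)
  Q 78.0.0.0: descend 0100111000 ; hops seen [H3,H3] ; pick H3

== LOOKUPS ==
["H3","H1","H0","H0","H5","H0","H4","H3","H3"]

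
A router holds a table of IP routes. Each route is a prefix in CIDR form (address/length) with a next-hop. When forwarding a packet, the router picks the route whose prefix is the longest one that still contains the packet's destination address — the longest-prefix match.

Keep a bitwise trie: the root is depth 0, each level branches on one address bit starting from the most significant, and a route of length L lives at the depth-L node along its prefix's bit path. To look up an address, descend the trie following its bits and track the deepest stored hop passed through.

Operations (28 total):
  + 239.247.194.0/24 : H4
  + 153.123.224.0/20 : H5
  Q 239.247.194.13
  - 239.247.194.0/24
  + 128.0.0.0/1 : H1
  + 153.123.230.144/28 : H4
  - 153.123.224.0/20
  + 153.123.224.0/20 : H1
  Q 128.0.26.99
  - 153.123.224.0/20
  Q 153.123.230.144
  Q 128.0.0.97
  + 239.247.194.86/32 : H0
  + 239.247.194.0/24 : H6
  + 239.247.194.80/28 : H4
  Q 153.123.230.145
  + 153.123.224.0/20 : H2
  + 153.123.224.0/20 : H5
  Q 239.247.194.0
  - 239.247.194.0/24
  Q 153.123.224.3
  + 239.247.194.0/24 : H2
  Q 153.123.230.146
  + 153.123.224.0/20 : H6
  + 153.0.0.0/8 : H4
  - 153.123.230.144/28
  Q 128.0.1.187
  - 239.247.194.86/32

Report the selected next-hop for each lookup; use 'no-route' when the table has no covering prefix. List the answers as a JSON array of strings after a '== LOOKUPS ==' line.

Process each operation:
  add 239.247.194.0/24 -> H4 at depth 24
  add 153.123.224.0/20 -> H5 at depth 20
  ? 239.247.194.13  path d0:-→d1:-→d2:-→d3:-→d4:-→d5:-→d6:-→d7:-→d8:-→d9:-→d10:-→d11:-→d12:-→d13:-→d14:-→d15:-→d16:-→d17:-→d18:-→d19:-→d20:-→d21:-→d22:-→d23:-→d24:H4  best=H4
  del 239.247.194.0/24 (clear depth 24)
  add 128.0.0.0/1 -> H1 at depth 1
  add 153.123.230.144/28 -> H4 at depth 28
  del 153.123.224.0/20 (clear depth 20)
  add 153.123.224.0/20 -> H1 at depth 20
  ? 128.0.26.99  path d0:-→d1:H1→d2:-→d3:-  best=H1
  del 153.123.224.0/20 (clear depth 20)
  ? 153.123.230.144  path d0:-→d1:H1→d2:-→d3:-→d4:-→d5:-→d6:-→d7:-→d8:-→d9:-→d10:-→d11:-→d12:-→d13:-→d14:-→d15:-→d16:-→d17:-→d18:-→d19:-→d20:-→d21:-→d22:-→d23:-→d24:-→d25:-→d26:-→d27:-→d28:H4  best=H4
  ? 128.0.0.97  path d0:-→d1:H1→d2:-→d3:-  best=H1
  add 239.247.194.86/32 -> H0 at depth 32
  add 239.247.194.0/24 -> H6 at depth 24
  add 239.247.194.80/28 -> H4 at depth 28
  ? 153.123.230.145  path d0:-→d1:H1→d2:-→d3:-→d4:-→d5:-→d6:-→d7:-→d8:-→d9:-→d10:-→d11:-→d12:-→d13:-→d14:-→d15:-→d16:-→d17:-→d18:-→d19:-→d20:-→d21:-→d22:-→d23:-→d24:-→d25:-→d26:-→d27:-→d28:H4  best=H4
  add 153.123.224.0/20 -> H2 at depth 20
  add 153.123.224.0/20 -> H5 at depth 20
  ? 239.247.194.0  path d0:-→d1:H1→d2:-→d3:-→d4:-→d5:-→d6:-→d7:-→d8:-→d9:-→d10:-→d11:-→d12:-→d13:-→d14:-→d15:-→d16:-→d17:-→d18:-→d19:-→d20:-→d21:-→d22:-→d23:-→d24:H6→d25:-  best=H6
  del 239.247.194.0/24 (clear depth 24)
  ? 153.123.224.3  path d0:-→d1:H1→d2:-→d3:-→d4:-→d5:-→d6:-→d7:-→d8:-→d9:-→d10:-→d11:-→d12:-→d13:-→d14:-→d15:-→d16:-→d17:-→d18:-→d19:-→d20:H5→d21:-  best=H5
  add 239.247.194.0/24 -> H2 at depth 24
  ? 153.123.230.146  path d0:-→d1:H1→d2:-→d3:-→d4:-→d5:-→d6:-→d7:-→d8:-→d9:-→d10:-→d11:-→d12:-→d13:-→d14:-→d15:-→d16:-→d17:-→d18:-→d19:-→d20:H5→d21:-→d22:-→d23:-→d24:-→d25:-→d26:-→d27:-→d28:H4  best=H4
  add 153.123.224.0/20 -> H6 at depth 20
  add 153.0.0.0/8 -> H4 at depth 8
  del 153.123.230.144/28 (clear depth 28)
  ? 128.0.1.187  path d0:-→d1:H1→d2:-→d3:-  best=H1
  del 239.247.194.86/32 (clear depth 32)

== LOOKUPS ==
["H4","H1","H4","H1","H4","H6","H5","H4","H1"]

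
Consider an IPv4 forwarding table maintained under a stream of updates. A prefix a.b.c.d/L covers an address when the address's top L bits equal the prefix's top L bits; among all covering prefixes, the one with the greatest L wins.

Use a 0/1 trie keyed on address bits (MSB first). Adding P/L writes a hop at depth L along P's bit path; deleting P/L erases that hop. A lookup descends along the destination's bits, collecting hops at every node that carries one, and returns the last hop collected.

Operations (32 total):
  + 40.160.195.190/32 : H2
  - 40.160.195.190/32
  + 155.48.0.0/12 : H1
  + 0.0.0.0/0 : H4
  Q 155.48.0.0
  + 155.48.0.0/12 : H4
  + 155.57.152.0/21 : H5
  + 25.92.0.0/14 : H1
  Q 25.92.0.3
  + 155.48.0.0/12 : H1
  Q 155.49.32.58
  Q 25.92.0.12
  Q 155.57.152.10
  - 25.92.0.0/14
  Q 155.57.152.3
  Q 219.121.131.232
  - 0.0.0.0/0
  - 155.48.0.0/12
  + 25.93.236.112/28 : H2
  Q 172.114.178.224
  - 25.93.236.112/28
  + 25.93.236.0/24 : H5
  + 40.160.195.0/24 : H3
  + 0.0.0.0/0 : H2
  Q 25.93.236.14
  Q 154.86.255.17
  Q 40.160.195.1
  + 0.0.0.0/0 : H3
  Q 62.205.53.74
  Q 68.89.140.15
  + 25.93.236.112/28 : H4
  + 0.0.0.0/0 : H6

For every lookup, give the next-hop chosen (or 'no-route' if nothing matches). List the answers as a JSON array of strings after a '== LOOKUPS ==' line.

Trace:
  add 40.160.195.190/32 -> H2 at depth 32
  - 40.160.195.190/32 clear@32
  add 155.48.0.0/12 -> H1 at depth 12
  add 0.0.0.0/0 -> H4 at depth 0
  Q 155.48.0.0: descend 100110110011 ; hops seen [H4,H1] ; pick H1
  add 155.48.0.0/12 -> H4 at depth 12
  add 155.57.152.0/21 -> H5 at depth 21
  add 25.92.0.0/14 -> H1 at depth 14
  Q 25.92.0.3: descend 00011001010111 ; hops seen [H4,H1] ; pick H1
  add 155.48.0.0/12 -> H1 at depth 12
  Q 155.49.32.58: descend 100110110011 ; hops seen [H4,H1] ; pick H1
  Q 25.92.0.12: descend 00011001010111 ; hops seen [H4,H1] ; pick H1
  Q 155.57.152.10: descend 100110110011100110011 ; hops seen [H4,H1,H5] ; pick H5
  - 25.92.0.0/14 clear@14
  Q 155.57.152.3: descend 100110110011100110011 ; hops seen [H4,H1,H5] ; pick H5
  Q 219.121.131.232: descend 1 ; hops seen [H4] ; pick H4
  - 0.0.0.0/0 clear@0
  - 155.48.0.0/12 clear@12
  add 25.93.236.112/28 -> H2 at depth 28
  Q 172.114.178.224: descend 10 ; hops seen [∅] ; pick no-route
  - 25.93.236.112/28 clear@28
  add 25.93.236.0/24 -> H5 at depth 24
  add 40.160.195.0/24 -> H3 at depth 24
  add 0.0.0.0/0 -> H2 at depth 0
  Q 25.93.236.14: descend 0001100101011101111011000 ; hops seen [H2,H5] ; pick H5
  Q 154.86.255.17: descend 1001101 ; hops seen [H2] ; pick H2
  Q 40.160.195.1: descend 001010001010000011000011 ; hops seen [H2,H3] ; pick H3
  add 0.0.0.0/0 -> H3 at depth 0
  Q 62.205.53.74: descend 001 ; hops seen [H3] ; pick H3
  Q 68.89.140.15: descend 0 ; hops seen [H3] ; pick H3
  add 25.93.236.112/28 -> H4 at depth 28
  add 0.0.0.0/0 -> H6 at depth 0

== LOOKUPS ==
["H1","H1","H1","H1","H5","H5","H4","no-route","H5","H2","H3","H3","H3"]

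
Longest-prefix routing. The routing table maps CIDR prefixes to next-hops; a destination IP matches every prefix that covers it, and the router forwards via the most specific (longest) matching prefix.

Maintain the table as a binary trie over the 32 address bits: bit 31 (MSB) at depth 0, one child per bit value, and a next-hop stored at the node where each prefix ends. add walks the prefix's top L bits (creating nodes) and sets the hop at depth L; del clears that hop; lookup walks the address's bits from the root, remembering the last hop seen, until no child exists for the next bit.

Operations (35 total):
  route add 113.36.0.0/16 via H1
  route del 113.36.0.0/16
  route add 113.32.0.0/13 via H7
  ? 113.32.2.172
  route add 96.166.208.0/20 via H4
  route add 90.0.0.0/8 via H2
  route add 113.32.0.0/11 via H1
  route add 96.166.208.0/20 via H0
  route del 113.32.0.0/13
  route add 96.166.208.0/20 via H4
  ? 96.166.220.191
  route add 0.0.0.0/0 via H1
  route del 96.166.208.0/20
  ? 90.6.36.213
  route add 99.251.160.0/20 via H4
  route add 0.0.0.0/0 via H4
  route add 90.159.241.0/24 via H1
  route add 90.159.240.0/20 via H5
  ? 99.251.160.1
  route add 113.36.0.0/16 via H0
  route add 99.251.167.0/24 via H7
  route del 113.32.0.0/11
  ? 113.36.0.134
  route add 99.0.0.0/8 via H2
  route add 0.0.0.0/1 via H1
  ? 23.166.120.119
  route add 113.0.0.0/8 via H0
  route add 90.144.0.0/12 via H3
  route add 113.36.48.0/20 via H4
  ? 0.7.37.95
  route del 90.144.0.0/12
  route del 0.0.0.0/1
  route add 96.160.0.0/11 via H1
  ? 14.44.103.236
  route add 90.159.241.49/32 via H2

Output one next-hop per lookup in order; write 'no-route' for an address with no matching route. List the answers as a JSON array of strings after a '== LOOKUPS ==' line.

Trace:
  + 113.36.0.0/16 (H1) depth=16
  del 113.36.0.0/16 (clear depth 16)
  + 113.32.0.0/13 (H7) depth=13
  lookup 113.32.2.172: bits 0111000100100 walk d0:-→d1:-→d2:-→d3:-→d4:-→d5:-→d6:-→d7:-→d8:-→d9:-→d10:-→d11:-→d12:-→d13:H7 -> H7
  + 96.166.208.0/20 (H4) depth=20
  + 90.0.0.0/8 (H2) depth=8
  + 113.32.0.0/11 (H1) depth=11
  + 96.166.208.0/20 (H0) depth=20
  del 113.32.0.0/13 (clear depth 13)
  + 96.166.208.0/20 (H4) depth=20
  lookup 96.166.220.191: bits 01100000101001101101 walk d0:-→d1:-→d2:-→d3:-→d4:-→d5:-→d6:-→d7:-→d8:-→d9:-→d10:-→d11:-→d12:-→d13:-→d14:-→d15:-→d16:-→d17:-→d18:-→d19:-→d20:H4 -> H4
  + 0.0.0.0/0 (H1) depth=0
  del 96.166.208.0/20 (clear depth 20)
  lookup 90.6.36.213: bits 01011010 walk d0:H1→d1:-→d2:-→d3:-→d4:-→d5:-→d6:-→d7:-→d8:H2 -> H2
  + 99.251.160.0/20 (H4) depth=20
  + 0.0.0.0/0 (H4) depth=0
  + 90.159.241.0/24 (H1) depth=24
  + 90.159.240.0/20 (H5) depth=20
  lookup 99.251.160.1: bits 01100011111110111010 walk d0:H4→d1:-→d2:-→d3:-→d4:-→d5:-→d6:-→d7:-→d8:-→d9:-→d10:-→d11:-→d12:-→d13:-→d14:-→d15:-→d16:-→d17:-→d18:-→d19:-→d20:H4 -> H4
  + 113.36.0.0/16 (H0) depth=16
  + 99.251.167.0/24 (H7) depth=24
  del 113.32.0.0/11 (clear depth 11)
  lookup 113.36.0.134: bits 0111000100100100 walk d0:H4→d1:-→d2:-→d3:-→d4:-→d5:-→d6:-→d7:-→d8:-→d9:-→d10:-→d11:-→d12:-→d13:-→d14:-→d15:-→d16:H0 -> H0
  + 99.0.0.0/8 (H2) depth=8
  + 0.0.0.0/1 (H1) depth=1
  lookup 23.166.120.119: bits 0 walk d0:H4→d1:H1 -> H1
  + 113.0.0.0/8 (H0) depth=8
  + 90.144.0.0/12 (H3) depth=12
  + 113.36.48.0/20 (H4) depth=20
  lookup 0.7.37.95: bits 0 walk d0:H4→d1:H1 -> H1
  del 90.144.0.0/12 (clear depth 12)
  del 0.0.0.0/1 (clear depth 1)
  + 96.160.0.0/11 (H1) depth=11
  lookup 14.44.103.236: bits 0 walk d0:H4→d1:- -> H4
  + 90.159.241.49/32 (H2) depth=32

== LOOKUPS ==
["H7","H4","H2","H4","H0","H1","H1","H4"]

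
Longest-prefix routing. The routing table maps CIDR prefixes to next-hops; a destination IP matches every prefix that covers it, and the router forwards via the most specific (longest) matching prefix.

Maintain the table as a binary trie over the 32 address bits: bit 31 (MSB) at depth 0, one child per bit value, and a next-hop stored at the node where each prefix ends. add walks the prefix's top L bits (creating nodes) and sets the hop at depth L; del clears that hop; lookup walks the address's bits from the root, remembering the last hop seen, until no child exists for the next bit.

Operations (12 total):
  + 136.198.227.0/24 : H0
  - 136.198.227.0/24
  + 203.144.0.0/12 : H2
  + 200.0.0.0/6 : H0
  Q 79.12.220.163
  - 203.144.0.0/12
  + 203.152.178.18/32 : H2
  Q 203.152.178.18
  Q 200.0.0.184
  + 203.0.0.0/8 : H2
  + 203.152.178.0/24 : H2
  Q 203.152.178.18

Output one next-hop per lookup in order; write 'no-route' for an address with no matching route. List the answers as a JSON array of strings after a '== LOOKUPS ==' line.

Process each operation:
  add 136.198.227.0/24 -> H0 at depth 24
  del 136.198.227.0/24 (clear depth 24)
  add 203.144.0.0/12 -> H2 at depth 12
  add 200.0.0.0/6 -> H0 at depth 6
  ? 79.12.220.163  path d0:-  best=no-route
  del 203.144.0.0/12 (clear depth 12)
  add 203.152.178.18/32 -> H2 at depth 32
  ? 203.152.178.18  path d0:-→d1:-→d2:-→d3:-→d4:-→d5:-→d6:H0→d7:-→d8:-→d9:-→d10:-→d11:-→d12:-→d13:-→d14:-→d15:-→d16:-→d17:-→d18:-→d19:-→d20:-→d21:-→d22:-→d23:-→d24:-→d25:-→d26:-→d27:-→d28:-→d29:-→d30:-→d31:-→d32:H2  best=H2
  ? 200.0.0.184  path d0:-→d1:-→d2:-→d3:-→d4:-→d5:-→d6:H0  best=H0
  add 203.0.0.0/8 -> H2 at depth 8
  add 203.152.178.0/24 -> H2 at depth 24
  ? 203.152.178.18  path d0:-→d1:-→d2:-→d3:-→d4:-→d5:-→d6:H0→d7:-→d8:H2→d9:-→d10:-→d11:-→d12:-→d13:-→d14:-→d15:-→d16:-→d17:-→d18:-→d19:-→d20:-→d21:-→d22:-→d23:-→d24:H2→d25:-→d26:-→d27:-→d28:-→d29:-→d30:-→d31:-→d32:H2  best=H2

== LOOKUPS ==
["no-route","H2","H0","H2"]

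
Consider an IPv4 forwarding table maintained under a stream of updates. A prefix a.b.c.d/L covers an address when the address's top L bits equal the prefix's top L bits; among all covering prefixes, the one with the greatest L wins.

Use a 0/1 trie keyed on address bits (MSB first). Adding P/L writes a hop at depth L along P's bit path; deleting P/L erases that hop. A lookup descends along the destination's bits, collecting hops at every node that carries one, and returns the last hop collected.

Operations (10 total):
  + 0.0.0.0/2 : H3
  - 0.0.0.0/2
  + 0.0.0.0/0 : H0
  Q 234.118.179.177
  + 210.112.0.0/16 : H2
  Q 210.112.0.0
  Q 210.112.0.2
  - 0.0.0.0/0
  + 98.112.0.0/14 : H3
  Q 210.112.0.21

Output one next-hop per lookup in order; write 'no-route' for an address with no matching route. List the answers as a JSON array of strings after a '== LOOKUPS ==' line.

Apply in order:
  add 0.0.0.0/2 -> H3 at depth 2
  del 0.0.0.0/2 (clear depth 2)
  add 0.0.0.0/0 -> H0 at depth 0
  lookup 234.118.179.177: bits ε walk d0:H0 -> H0
  add 210.112.0.0/16 -> H2 at depth 16
  lookup 210.112.0.0: bits 1101001001110000 walk d0:H0→d1:-→d2:-→d3:-→d4:-→d5:-→d6:-→d7:-→d8:-→d9:-→d10:-→d11:-→d12:-→d13:-→d14:-→d15:-→d16:H2 -> H2
  lookup 210.112.0.2: bits 1101001001110000 walk d0:H0→d1:-→d2:-→d3:-→d4:-→d5:-→d6:-→d7:-→d8:-→d9:-→d10:-→d11:-→d12:-→d13:-→d14:-→d15:-→d16:H2 -> H2
  del 0.0.0.0/0 (clear depth 0)
  add 98.112.0.0/14 -> H3 at depth 14
  lookup 210.112.0.21: bits 1101001001110000 walk d0:-→d1:-→d2:-→d3:-→d4:-→d5:-→d6:-→d7:-→d8:-→d9:-→d10:-→d11:-→d12:-→d13:-→d14:-→d15:-→d16:H2 -> H2

== LOOKUPS ==
["H0","H2","H2","H2"]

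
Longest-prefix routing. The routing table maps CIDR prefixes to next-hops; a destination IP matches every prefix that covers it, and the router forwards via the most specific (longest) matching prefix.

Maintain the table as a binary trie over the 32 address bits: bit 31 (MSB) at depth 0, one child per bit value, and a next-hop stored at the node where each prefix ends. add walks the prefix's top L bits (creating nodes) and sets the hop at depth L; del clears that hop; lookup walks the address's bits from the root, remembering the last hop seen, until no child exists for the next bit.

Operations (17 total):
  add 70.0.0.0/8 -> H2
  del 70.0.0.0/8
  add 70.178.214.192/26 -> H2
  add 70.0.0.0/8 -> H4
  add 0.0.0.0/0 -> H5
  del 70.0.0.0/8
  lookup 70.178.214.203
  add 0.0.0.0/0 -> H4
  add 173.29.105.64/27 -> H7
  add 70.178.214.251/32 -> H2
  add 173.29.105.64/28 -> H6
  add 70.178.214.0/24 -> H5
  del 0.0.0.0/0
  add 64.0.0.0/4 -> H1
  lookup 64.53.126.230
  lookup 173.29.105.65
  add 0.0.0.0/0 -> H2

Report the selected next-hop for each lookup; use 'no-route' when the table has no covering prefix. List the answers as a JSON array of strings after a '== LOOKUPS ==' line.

Apply in order:
  add 70.0.0.0/8 -> H2 at depth 8
  del 70.0.0.0/8 (clear depth 8)
  add 70.178.214.192/26 -> H2 at depth 26
  add 70.0.0.0/8 -> H4 at depth 8
  add 0.0.0.0/0 -> H5 at depth 0
  del 70.0.0.0/8 (clear depth 8)
  Q 70.178.214.203: descend 01000110101100101101011011 ; hops seen [H5,H2] ; pick H2
  add 0.0.0.0/0 -> H4 at depth 0
  add 173.29.105.64/27 -> H7 at depth 27
  add 70.178.214.251/32 -> H2 at depth 32
  add 173.29.105.64/28 -> H6 at depth 28
  add 70.178.214.0/24 -> H5 at depth 24
  del 0.0.0.0/0 (clear depth 0)
  add 64.0.0.0/4 -> H1 at depth 4
  Q 64.53.126.230: descend 01000 ; hops seen [H1] ; pick H1
  Q 173.29.105.65: descend 1010110100011101011010010100 ; hops seen [H7,H6] ; pick H6
  add 0.0.0.0/0 -> H2 at depth 0

== LOOKUPS ==
["H2","H1","H6"]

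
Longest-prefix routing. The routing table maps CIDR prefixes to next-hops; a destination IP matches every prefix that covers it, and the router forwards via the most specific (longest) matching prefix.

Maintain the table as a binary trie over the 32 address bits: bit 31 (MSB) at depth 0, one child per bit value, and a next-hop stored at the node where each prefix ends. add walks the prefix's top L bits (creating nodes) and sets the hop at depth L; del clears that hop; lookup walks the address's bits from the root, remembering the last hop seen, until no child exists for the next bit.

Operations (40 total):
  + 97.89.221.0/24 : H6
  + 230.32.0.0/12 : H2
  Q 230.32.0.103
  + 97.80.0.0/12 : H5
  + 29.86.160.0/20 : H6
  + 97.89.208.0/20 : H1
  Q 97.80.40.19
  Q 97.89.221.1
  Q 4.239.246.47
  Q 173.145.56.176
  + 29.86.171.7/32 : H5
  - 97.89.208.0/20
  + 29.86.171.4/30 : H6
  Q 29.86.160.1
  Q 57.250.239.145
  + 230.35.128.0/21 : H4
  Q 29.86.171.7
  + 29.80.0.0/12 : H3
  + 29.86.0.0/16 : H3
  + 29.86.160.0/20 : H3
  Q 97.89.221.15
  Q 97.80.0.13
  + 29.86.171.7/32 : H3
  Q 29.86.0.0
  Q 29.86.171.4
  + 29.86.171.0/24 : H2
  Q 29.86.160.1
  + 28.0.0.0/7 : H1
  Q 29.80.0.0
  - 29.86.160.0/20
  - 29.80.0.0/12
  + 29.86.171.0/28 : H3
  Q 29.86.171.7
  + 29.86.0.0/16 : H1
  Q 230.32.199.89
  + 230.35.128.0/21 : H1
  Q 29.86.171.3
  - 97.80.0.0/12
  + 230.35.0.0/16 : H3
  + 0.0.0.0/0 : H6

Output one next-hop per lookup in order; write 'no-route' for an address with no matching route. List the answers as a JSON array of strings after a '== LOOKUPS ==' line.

Trace:
  add 97.89.221.0/24 -> H6 at depth 24
  add 230.32.0.0/12 -> H2 at depth 12
  Q 230.32.0.103: descend 111001100010 ; hops seen [H2] ; pick H2
  add 97.80.0.0/12 -> H5 at depth 12
  add 29.86.160.0/20 -> H6 at depth 20
  add 97.89.208.0/20 -> H1 at depth 20
  Q 97.80.40.19: descend 011000010101 ; hops seen [H5] ; pick H5
  Q 97.89.221.1: descend 011000010101100111011101 ; hops seen [H5,H1,H6] ; pick H6
  Q 4.239.246.47: descend 000 ; hops seen [∅] ; pick no-route
  Q 173.145.56.176: descend 1 ; hops seen [∅] ; pick no-route
  add 29.86.171.7/32 -> H5 at depth 32
  del 97.89.208.0/20 (clear depth 20)
  add 29.86.171.4/30 -> H6 at depth 30
  Q 29.86.160.1: descend 00011101010101101010 ; hops seen [H6] ; pick H6
  Q 57.250.239.145: descend 00 ; hops seen [∅] ; pick no-route
  add 230.35.128.0/21 -> H4 at depth 21
  Q 29.86.171.7: descend 00011101010101101010101100000111 ; hops seen [H6,H6,H5] ; pick H5
  add 29.80.0.0/12 -> H3 at depth 12
  add 29.86.0.0/16 -> H3 at depth 16
  add 29.86.160.0/20 -> H3 at depth 20
  Q 97.89.221.15: descend 011000010101100111011101 ; hops seen [H5,H6] ; pick H6
  Q 97.80.0.13: descend 011000010101 ; hops seen [H5] ; pick H5
  add 29.86.171.7/32 -> H3 at depth 32
  Q 29.86.0.0: descend 0001110101010110 ; hops seen [H3,H3] ; pick H3
  Q 29.86.171.4: descend 000111010101011010101011000001 ; hops seen [H3,H3,H3,H6] ; pick H6
  add 29.86.171.0/24 -> H2 at depth 24
  Q 29.86.160.1: descend 00011101010101101010 ; hops seen [H3,H3,H3] ; pick H3
  add 28.0.0.0/7 -> H1 at depth 7
  Q 29.80.0.0: descend 0001110101010 ; hops seen [H1,H3] ; pick H3
  del 29.86.160.0/20 (clear depth 20)
  del 29.80.0.0/12 (clear depth 12)
  add 29.86.171.0/28 -> H3 at depth 28
  Q 29.86.171.7: descend 00011101010101101010101100000111 ; hops seen [H1,H3,H2,H3,H6,H3] ; pick H3
  add 29.86.0.0/16 -> H1 at depth 16
  Q 230.32.199.89: descend 11100110001000 ; hops seen [H2] ; pick H2
  add 230.35.128.0/21 -> H1 at depth 21
  Q 29.86.171.3: descend 00011101010101101010101100000 ; hops seen [H1,H1,H2,H3] ; pick H3
  del 97.80.0.0/12 (clear depth 12)
  add 230.35.0.0/16 -> H3 at depth 16
  add 0.0.0.0/0 -> H6 at depth 0

== LOOKUPS ==
["H2","H5","H6","no-route","no-route","H6","no-route","H5","H6","H5","H3","H6","H3","H3","H3","H2","H3"]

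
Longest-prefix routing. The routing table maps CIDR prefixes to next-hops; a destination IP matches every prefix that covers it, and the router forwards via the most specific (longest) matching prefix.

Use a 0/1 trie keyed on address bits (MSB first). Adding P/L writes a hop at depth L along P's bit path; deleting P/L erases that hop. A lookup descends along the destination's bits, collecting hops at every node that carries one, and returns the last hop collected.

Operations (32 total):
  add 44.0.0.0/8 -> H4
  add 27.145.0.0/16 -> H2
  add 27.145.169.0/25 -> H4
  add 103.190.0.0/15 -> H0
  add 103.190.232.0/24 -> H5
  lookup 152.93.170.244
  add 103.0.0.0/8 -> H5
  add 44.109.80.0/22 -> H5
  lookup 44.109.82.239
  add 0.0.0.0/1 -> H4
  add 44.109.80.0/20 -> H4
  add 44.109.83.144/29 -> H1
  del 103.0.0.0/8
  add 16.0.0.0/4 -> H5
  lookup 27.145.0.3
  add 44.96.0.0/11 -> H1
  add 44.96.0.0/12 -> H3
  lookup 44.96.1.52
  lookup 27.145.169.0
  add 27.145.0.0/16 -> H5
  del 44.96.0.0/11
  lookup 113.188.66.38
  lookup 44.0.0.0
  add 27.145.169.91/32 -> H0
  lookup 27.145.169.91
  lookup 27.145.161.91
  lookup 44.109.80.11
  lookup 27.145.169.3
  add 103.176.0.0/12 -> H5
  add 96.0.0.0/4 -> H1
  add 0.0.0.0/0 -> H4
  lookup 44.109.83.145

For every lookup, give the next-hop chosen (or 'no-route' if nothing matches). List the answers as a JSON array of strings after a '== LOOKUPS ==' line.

Apply in order:
  add 44.0.0.0/8 -> H4 at depth 8
  add 27.145.0.0/16 -> H2 at depth 16
  add 27.145.169.0/25 -> H4 at depth 25
  add 103.190.0.0/15 -> H0 at depth 15
  add 103.190.232.0/24 -> H5 at depth 24
  Q 152.93.170.244: descend ε ; hops seen [∅] ; pick no-route
  add 103.0.0.0/8 -> H5 at depth 8
  add 44.109.80.0/22 -> H5 at depth 22
  Q 44.109.82.239: descend 0010110001101101010100 ; hops seen [H4,H5] ; pick H5
  add 0.0.0.0/1 -> H4 at depth 1
  add 44.109.80.0/20 -> H4 at depth 20
  add 44.109.83.144/29 -> H1 at depth 29
  - 103.0.0.0/8 clear@8
  add 16.0.0.0/4 -> H5 at depth 4
  Q 27.145.0.3: descend 0001101110010001 ; hops seen [H4,H5,H2] ; pick H2
  add 44.96.0.0/11 -> H1 at depth 11
  add 44.96.0.0/12 -> H3 at depth 12
  Q 44.96.1.52: descend 001011000110 ; hops seen [H4,H4,H1,H3] ; pick H3
  Q 27.145.169.0: descend 0001101110010001101010010 ; hops seen [H4,H5,H2,H4] ; pick H4
  add 27.145.0.0/16 -> H5 at depth 16
  - 44.96.0.0/11 clear@11
  Q 113.188.66.38: descend 011 ; hops seen [H4] ; pick H4
  Q 44.0.0.0: descend 001011000 ; hops seen [H4,H4] ; pick H4
  add 27.145.169.91/32 -> H0 at depth 32
  Q 27.145.169.91: descend 00011011100100011010100101011011 ; hops seen [H4,H5,H5,H4,H0] ; pick H0
  Q 27.145.161.91: descend 00011011100100011010 ; hops seen [H4,H5,H5] ; pick H5
  Q 44.109.80.11: descend 0010110001101101010100 ; hops seen [H4,H4,H3,H4,H5] ; pick H5
  Q 27.145.169.3: descend 0001101110010001101010010 ; hops seen [H4,H5,H5,H4] ; pick H4
  add 103.176.0.0/12 -> H5 at depth 12
  add 96.0.0.0/4 -> H1 at depth 4
  add 0.0.0.0/0 -> H4 at depth 0
  Q 44.109.83.145: descend 00101100011011010101001110010 ; hops seen [H4,H4,H4,H3,H4,H5,H1] ; pick H1

== LOOKUPS ==
["no-route","H5","H2","H3","H4","H4","H4","H0","H5","H5","H4","H1"]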